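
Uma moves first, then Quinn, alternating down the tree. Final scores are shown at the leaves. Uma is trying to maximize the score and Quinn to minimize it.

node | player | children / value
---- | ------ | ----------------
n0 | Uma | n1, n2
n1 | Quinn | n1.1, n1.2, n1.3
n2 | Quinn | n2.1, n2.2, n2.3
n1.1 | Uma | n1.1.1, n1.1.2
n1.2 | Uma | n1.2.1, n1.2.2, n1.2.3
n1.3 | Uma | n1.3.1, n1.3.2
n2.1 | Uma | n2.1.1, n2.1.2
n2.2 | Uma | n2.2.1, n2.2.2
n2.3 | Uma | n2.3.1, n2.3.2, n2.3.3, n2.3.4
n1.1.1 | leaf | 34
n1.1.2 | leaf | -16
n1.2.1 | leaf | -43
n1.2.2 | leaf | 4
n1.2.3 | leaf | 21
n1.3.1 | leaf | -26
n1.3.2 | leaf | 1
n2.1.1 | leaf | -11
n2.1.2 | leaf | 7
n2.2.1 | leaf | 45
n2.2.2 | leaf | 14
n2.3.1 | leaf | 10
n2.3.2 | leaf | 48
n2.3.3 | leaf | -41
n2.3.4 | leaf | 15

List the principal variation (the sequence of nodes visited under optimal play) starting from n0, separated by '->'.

n0 -> n2 -> n2.1 -> n2.1.2

n1.1 (Uma): max(34, -16) = 34
n1.2 (Uma): max(-43, 4, 21) = 21
n1.3 (Uma): max(-26, 1) = 1
n1 (Quinn): min(34, 21, 1) = 1
n2.1 (Uma): max(-11, 7) = 7
n2.2 (Uma): max(45, 14) = 45
n2.3 (Uma): max(10, 48, -41, 15) = 48
n2 (Quinn): min(7, 45, 48) = 7
n0 (Uma): max(1, 7) = 7
At n0, Uma picks n2 (highest: 7).
At n2, Quinn picks n2.1 (lowest: 7).
At n2.1, Uma picks n2.1.2 (highest: 7).
Terminal value 7.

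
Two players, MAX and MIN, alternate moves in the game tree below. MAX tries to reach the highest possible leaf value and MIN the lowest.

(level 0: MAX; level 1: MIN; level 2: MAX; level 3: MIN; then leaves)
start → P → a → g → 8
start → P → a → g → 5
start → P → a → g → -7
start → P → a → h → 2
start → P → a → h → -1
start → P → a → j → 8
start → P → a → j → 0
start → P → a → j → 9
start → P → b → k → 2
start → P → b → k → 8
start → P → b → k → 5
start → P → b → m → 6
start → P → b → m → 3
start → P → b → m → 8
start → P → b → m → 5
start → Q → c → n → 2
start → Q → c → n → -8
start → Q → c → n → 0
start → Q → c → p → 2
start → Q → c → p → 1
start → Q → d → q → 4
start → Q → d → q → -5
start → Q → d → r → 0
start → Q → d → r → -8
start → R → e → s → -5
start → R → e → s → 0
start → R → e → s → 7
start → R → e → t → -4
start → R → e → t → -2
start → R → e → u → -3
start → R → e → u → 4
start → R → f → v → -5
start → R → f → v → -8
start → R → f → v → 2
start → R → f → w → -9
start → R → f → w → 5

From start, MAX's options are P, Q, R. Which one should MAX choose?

g (MIN): min(8, 5, -7) = -7
h (MIN): min(2, -1) = -1
j (MIN): min(8, 0, 9) = 0
a (MAX): max(-7, -1, 0) = 0
k (MIN): min(2, 8, 5) = 2
m (MIN): min(6, 3, 8, 5) = 3
b (MAX): max(2, 3) = 3
P (MIN): min(0, 3) = 0
n (MIN): min(2, -8, 0) = -8
p (MIN): min(2, 1) = 1
c (MAX): max(-8, 1) = 1
q (MIN): min(4, -5) = -5
r (MIN): min(0, -8) = -8
d (MAX): max(-5, -8) = -5
Q (MIN): min(1, -5) = -5
s (MIN): min(-5, 0, 7) = -5
t (MIN): min(-4, -2) = -4
u (MIN): min(-3, 4) = -3
e (MAX): max(-5, -4, -3) = -3
v (MIN): min(-5, -8, 2) = -8
w (MIN): min(-9, 5) = -9
f (MAX): max(-8, -9) = -8
R (MIN): min(-3, -8) = -8
start (MAX): max(0, -5, -8) = 0
MAX at start wants the highest of {P=0, Q=-5, R=-8}, so chooses P.

P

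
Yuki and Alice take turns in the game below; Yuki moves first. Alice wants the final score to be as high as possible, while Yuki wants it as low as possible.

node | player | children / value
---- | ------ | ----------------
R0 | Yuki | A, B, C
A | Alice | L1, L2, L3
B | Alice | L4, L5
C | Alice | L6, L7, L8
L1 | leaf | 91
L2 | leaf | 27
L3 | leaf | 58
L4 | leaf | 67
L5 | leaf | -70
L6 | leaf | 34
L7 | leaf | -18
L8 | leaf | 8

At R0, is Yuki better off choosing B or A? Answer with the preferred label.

B (Alice): max(67, -70) = 67
A (Alice): max(91, 27, 58) = 91
Yuki prefers the lower value; B=67, A=91. B is better since 67 < 91.

B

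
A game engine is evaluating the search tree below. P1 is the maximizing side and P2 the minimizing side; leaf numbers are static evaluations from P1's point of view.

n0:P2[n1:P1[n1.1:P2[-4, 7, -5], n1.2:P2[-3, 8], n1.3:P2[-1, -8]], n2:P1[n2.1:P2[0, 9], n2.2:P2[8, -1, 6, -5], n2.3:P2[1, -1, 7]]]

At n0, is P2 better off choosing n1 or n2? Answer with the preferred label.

n1

n1.1 (P2): min(-4, 7, -5) = -5
n1.2 (P2): min(-3, 8) = -3
n1.3 (P2): min(-1, -8) = -8
n1 (P1): max(-5, -3, -8) = -3
n2.1 (P2): min(0, 9) = 0
n2.2 (P2): min(8, -1, 6, -5) = -5
n2.3 (P2): min(1, -1, 7) = -1
n2 (P1): max(0, -5, -1) = 0
P2 prefers the lower value; n1=-3, n2=0. n1 is better since -3 < 0.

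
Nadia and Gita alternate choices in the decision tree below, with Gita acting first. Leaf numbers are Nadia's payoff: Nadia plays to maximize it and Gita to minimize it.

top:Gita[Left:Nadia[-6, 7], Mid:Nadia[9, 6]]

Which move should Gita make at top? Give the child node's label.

Left (Nadia): max(-6, 7) = 7
Mid (Nadia): max(9, 6) = 9
top (Gita): min(7, 9) = 7
Gita at top wants the lowest of {Left=7, Mid=9}, so chooses Left.

Left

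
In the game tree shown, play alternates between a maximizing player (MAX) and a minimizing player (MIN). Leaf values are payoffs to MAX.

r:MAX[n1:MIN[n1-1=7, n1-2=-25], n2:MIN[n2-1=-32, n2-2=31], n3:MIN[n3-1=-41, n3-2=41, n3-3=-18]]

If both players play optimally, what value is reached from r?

n1 (MIN): min(7, -25) = -25
n2 (MIN): min(-32, 31) = -32
n3 (MIN): min(-41, 41, -18) = -41
r (MAX): max(-25, -32, -41) = -25

-25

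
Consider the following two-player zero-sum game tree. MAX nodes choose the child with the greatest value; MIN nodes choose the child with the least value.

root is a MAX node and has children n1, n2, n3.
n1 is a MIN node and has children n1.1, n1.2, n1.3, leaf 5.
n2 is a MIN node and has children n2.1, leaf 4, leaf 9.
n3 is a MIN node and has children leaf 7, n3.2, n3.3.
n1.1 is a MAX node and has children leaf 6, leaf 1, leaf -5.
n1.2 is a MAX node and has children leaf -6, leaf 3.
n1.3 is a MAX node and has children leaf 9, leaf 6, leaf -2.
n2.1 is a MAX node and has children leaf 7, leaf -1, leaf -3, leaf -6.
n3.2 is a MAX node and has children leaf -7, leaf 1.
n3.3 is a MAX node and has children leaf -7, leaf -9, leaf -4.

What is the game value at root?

n1.1 (MAX): max(6, 1, -5) = 6
n1.2 (MAX): max(-6, 3) = 3
n1.3 (MAX): max(9, 6, -2) = 9
n1 (MIN): min(6, 3, 9, 5) = 3
n2.1 (MAX): max(7, -1, -3, -6) = 7
n2 (MIN): min(7, 4, 9) = 4
n3.2 (MAX): max(-7, 1) = 1
n3.3 (MAX): max(-7, -9, -4) = -4
n3 (MIN): min(7, 1, -4) = -4
root (MAX): max(3, 4, -4) = 4

4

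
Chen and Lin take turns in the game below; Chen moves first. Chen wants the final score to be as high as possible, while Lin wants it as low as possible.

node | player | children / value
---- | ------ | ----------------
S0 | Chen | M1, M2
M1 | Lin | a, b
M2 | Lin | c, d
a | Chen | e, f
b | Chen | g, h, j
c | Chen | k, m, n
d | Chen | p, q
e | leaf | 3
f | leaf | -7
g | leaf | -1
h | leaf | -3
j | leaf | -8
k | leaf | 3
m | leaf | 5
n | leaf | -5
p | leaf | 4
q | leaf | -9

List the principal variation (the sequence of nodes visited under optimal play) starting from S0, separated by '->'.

S0 -> M2 -> d -> p

a (Chen): max(3, -7) = 3
b (Chen): max(-1, -3, -8) = -1
M1 (Lin): min(3, -1) = -1
c (Chen): max(3, 5, -5) = 5
d (Chen): max(4, -9) = 4
M2 (Lin): min(5, 4) = 4
S0 (Chen): max(-1, 4) = 4
At S0, Chen picks M2 (highest: 4).
At M2, Lin picks d (lowest: 4).
At d, Chen picks p (highest: 4).
Terminal value 4.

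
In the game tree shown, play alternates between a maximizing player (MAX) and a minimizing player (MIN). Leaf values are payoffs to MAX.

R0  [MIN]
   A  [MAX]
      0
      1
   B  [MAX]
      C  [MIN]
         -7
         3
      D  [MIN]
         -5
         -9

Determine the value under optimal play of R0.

A (MAX): max(0, 1) = 1
C (MIN): min(-7, 3) = -7
D (MIN): min(-5, -9) = -9
B (MAX): max(-7, -9) = -7
R0 (MIN): min(1, -7) = -7

-7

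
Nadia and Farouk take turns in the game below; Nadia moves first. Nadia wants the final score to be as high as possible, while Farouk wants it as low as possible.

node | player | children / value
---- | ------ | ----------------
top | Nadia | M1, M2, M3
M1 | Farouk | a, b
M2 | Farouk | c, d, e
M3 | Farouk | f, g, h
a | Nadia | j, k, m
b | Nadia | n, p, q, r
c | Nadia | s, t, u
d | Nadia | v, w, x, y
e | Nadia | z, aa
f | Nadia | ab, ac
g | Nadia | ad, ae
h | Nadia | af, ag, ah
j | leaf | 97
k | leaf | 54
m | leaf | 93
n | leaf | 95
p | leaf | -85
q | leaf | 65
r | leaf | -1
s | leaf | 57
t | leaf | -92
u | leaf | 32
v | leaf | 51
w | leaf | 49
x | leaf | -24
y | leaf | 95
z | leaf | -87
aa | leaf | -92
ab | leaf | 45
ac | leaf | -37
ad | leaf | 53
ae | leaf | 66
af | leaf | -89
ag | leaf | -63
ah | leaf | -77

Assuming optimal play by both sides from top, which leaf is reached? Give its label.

n

a (Nadia): max(97, 54, 93) = 97
b (Nadia): max(95, -85, 65, -1) = 95
M1 (Farouk): min(97, 95) = 95
c (Nadia): max(57, -92, 32) = 57
d (Nadia): max(51, 49, -24, 95) = 95
e (Nadia): max(-87, -92) = -87
M2 (Farouk): min(57, 95, -87) = -87
f (Nadia): max(45, -37) = 45
g (Nadia): max(53, 66) = 66
h (Nadia): max(-89, -63, -77) = -63
M3 (Farouk): min(45, 66, -63) = -63
top (Nadia): max(95, -87, -63) = 95
At top, Nadia picks M1 (highest: 95).
At M1, Farouk picks b (lowest: 95).
At b, Nadia picks n (highest: 95).
Terminal value 95.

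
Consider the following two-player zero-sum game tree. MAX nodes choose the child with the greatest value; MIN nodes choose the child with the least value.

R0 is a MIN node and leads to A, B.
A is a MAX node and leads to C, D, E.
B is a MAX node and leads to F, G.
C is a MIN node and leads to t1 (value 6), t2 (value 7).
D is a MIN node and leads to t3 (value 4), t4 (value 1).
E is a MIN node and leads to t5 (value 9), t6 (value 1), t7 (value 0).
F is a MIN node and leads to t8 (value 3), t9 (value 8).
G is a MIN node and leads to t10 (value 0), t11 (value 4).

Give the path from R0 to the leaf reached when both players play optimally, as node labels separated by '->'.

C (MIN): min(6, 7) = 6
D (MIN): min(4, 1) = 1
E (MIN): min(9, 1, 0) = 0
A (MAX): max(6, 1, 0) = 6
F (MIN): min(3, 8) = 3
G (MIN): min(0, 4) = 0
B (MAX): max(3, 0) = 3
R0 (MIN): min(6, 3) = 3
At R0, MIN picks B (lowest: 3).
At B, MAX picks F (highest: 3).
At F, MIN picks t8 (lowest: 3).
Terminal value 3.

R0 -> B -> F -> t8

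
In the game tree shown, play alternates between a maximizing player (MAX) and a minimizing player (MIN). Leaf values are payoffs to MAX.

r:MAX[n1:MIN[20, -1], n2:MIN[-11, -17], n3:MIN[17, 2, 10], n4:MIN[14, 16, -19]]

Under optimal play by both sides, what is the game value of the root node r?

n1 (MIN): min(20, -1) = -1
n2 (MIN): min(-11, -17) = -17
n3 (MIN): min(17, 2, 10) = 2
n4 (MIN): min(14, 16, -19) = -19
r (MAX): max(-1, -17, 2, -19) = 2

2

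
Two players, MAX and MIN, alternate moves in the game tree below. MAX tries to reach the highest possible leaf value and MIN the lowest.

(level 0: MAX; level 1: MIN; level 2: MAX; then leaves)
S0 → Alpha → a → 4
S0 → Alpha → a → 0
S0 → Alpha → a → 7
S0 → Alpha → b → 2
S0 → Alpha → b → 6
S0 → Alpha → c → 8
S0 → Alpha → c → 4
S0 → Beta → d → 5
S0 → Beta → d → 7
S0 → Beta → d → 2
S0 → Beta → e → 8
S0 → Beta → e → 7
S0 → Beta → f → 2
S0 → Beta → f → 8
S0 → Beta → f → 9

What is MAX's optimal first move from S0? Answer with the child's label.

a (MAX): max(4, 0, 7) = 7
b (MAX): max(2, 6) = 6
c (MAX): max(8, 4) = 8
Alpha (MIN): min(7, 6, 8) = 6
d (MAX): max(5, 7, 2) = 7
e (MAX): max(8, 7) = 8
f (MAX): max(2, 8, 9) = 9
Beta (MIN): min(7, 8, 9) = 7
S0 (MAX): max(6, 7) = 7
MAX at S0 wants the highest of {Alpha=6, Beta=7}, so chooses Beta.

Beta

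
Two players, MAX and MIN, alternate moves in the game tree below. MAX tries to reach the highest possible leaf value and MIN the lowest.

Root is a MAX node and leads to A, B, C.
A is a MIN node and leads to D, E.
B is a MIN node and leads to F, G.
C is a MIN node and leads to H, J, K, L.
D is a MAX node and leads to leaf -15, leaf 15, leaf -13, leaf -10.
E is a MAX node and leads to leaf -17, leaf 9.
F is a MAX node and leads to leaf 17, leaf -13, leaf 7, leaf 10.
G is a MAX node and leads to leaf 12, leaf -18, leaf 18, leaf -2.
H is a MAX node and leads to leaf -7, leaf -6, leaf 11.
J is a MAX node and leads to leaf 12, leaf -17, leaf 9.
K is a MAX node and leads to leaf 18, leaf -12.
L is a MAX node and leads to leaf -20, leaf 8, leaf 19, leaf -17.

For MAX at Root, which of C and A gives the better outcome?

H (MAX): max(-7, -6, 11) = 11
J (MAX): max(12, -17, 9) = 12
K (MAX): max(18, -12) = 18
L (MAX): max(-20, 8, 19, -17) = 19
C (MIN): min(11, 12, 18, 19) = 11
D (MAX): max(-15, 15, -13, -10) = 15
E (MAX): max(-17, 9) = 9
A (MIN): min(15, 9) = 9
MAX prefers the higher value; C=11, A=9. C is better since 11 > 9.

C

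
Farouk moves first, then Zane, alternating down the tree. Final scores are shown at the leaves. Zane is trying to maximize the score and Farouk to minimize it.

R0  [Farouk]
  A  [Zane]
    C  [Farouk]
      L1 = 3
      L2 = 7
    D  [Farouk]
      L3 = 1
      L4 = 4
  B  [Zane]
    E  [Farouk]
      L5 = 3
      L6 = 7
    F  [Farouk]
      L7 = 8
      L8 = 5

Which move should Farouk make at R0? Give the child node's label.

C (Farouk): min(3, 7) = 3
D (Farouk): min(1, 4) = 1
A (Zane): max(3, 1) = 3
E (Farouk): min(3, 7) = 3
F (Farouk): min(8, 5) = 5
B (Zane): max(3, 5) = 5
R0 (Farouk): min(3, 5) = 3
Farouk at R0 wants the lowest of {A=3, B=5}, so chooses A.

A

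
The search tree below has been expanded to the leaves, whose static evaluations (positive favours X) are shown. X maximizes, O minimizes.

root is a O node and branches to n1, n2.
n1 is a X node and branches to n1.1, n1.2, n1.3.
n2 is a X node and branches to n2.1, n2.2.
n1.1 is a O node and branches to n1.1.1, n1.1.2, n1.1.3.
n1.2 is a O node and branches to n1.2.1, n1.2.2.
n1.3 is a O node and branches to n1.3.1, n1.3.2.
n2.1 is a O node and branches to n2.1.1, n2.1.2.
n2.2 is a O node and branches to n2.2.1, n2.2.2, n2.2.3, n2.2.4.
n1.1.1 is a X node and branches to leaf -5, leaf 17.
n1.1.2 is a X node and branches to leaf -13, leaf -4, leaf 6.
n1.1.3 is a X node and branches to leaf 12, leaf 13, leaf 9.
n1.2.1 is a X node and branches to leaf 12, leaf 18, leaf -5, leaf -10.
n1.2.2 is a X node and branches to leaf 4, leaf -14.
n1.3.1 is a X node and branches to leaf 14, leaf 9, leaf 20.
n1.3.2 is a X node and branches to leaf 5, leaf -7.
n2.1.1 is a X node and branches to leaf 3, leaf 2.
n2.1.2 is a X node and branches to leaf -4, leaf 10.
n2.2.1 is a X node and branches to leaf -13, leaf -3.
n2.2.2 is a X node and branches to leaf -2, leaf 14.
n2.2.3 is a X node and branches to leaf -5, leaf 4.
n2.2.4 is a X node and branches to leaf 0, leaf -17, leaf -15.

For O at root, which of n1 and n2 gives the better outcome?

n2

n1.1.1 (X): max(-5, 17) = 17
n1.1.2 (X): max(-13, -4, 6) = 6
n1.1.3 (X): max(12, 13, 9) = 13
n1.1 (O): min(17, 6, 13) = 6
n1.2.1 (X): max(12, 18, -5, -10) = 18
n1.2.2 (X): max(4, -14) = 4
n1.2 (O): min(18, 4) = 4
n1.3.1 (X): max(14, 9, 20) = 20
n1.3.2 (X): max(5, -7) = 5
n1.3 (O): min(20, 5) = 5
n1 (X): max(6, 4, 5) = 6
n2.1.1 (X): max(3, 2) = 3
n2.1.2 (X): max(-4, 10) = 10
n2.1 (O): min(3, 10) = 3
n2.2.1 (X): max(-13, -3) = -3
n2.2.2 (X): max(-2, 14) = 14
n2.2.3 (X): max(-5, 4) = 4
n2.2.4 (X): max(0, -17, -15) = 0
n2.2 (O): min(-3, 14, 4, 0) = -3
n2 (X): max(3, -3) = 3
O prefers the lower value; n1=6, n2=3. n2 is better since 3 < 6.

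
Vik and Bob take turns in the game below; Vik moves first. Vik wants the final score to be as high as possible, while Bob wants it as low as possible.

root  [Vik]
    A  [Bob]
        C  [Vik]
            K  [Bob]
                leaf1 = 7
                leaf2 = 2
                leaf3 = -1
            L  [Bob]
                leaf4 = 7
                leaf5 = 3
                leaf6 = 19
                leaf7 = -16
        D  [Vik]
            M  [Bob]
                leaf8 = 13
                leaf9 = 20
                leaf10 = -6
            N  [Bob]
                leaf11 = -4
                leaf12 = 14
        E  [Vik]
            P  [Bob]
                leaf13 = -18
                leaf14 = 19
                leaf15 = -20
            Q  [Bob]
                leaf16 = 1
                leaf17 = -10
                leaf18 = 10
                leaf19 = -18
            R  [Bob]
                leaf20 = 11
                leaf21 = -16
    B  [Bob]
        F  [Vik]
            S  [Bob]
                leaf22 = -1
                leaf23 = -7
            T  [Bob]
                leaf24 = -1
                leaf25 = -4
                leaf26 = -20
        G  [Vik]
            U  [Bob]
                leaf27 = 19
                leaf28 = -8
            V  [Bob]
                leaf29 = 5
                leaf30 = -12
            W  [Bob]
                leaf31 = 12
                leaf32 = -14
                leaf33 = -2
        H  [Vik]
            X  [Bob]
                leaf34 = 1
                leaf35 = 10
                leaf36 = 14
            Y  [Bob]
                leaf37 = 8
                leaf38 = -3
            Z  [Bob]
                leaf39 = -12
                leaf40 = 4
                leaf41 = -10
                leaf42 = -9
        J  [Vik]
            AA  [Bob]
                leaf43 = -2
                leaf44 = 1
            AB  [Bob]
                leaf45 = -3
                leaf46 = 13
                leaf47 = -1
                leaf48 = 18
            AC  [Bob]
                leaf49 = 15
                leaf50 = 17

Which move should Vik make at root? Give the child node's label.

B

K (Bob): min(7, 2, -1) = -1
L (Bob): min(7, 3, 19, -16) = -16
C (Vik): max(-1, -16) = -1
M (Bob): min(13, 20, -6) = -6
N (Bob): min(-4, 14) = -4
D (Vik): max(-6, -4) = -4
P (Bob): min(-18, 19, -20) = -20
Q (Bob): min(1, -10, 10, -18) = -18
R (Bob): min(11, -16) = -16
E (Vik): max(-20, -18, -16) = -16
A (Bob): min(-1, -4, -16) = -16
S (Bob): min(-1, -7) = -7
T (Bob): min(-1, -4, -20) = -20
F (Vik): max(-7, -20) = -7
U (Bob): min(19, -8) = -8
V (Bob): min(5, -12) = -12
W (Bob): min(12, -14, -2) = -14
G (Vik): max(-8, -12, -14) = -8
X (Bob): min(1, 10, 14) = 1
Y (Bob): min(8, -3) = -3
Z (Bob): min(-12, 4, -10, -9) = -12
H (Vik): max(1, -3, -12) = 1
AA (Bob): min(-2, 1) = -2
AB (Bob): min(-3, 13, -1, 18) = -3
AC (Bob): min(15, 17) = 15
J (Vik): max(-2, -3, 15) = 15
B (Bob): min(-7, -8, 1, 15) = -8
root (Vik): max(-16, -8) = -8
Vik at root wants the highest of {A=-16, B=-8}, so chooses B.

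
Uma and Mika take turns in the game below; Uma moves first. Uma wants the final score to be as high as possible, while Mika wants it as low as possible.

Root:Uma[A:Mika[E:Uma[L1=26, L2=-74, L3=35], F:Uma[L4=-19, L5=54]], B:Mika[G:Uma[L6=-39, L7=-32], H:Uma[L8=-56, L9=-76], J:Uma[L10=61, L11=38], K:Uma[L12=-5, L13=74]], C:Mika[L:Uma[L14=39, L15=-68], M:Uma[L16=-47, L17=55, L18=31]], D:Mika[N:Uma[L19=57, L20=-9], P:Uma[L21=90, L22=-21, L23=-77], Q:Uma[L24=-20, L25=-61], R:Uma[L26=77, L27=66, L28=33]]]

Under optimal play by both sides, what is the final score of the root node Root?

E (Uma): max(26, -74, 35) = 35
F (Uma): max(-19, 54) = 54
A (Mika): min(35, 54) = 35
G (Uma): max(-39, -32) = -32
H (Uma): max(-56, -76) = -56
J (Uma): max(61, 38) = 61
K (Uma): max(-5, 74) = 74
B (Mika): min(-32, -56, 61, 74) = -56
L (Uma): max(39, -68) = 39
M (Uma): max(-47, 55, 31) = 55
C (Mika): min(39, 55) = 39
N (Uma): max(57, -9) = 57
P (Uma): max(90, -21, -77) = 90
Q (Uma): max(-20, -61) = -20
R (Uma): max(77, 66, 33) = 77
D (Mika): min(57, 90, -20, 77) = -20
Root (Uma): max(35, -56, 39, -20) = 39

39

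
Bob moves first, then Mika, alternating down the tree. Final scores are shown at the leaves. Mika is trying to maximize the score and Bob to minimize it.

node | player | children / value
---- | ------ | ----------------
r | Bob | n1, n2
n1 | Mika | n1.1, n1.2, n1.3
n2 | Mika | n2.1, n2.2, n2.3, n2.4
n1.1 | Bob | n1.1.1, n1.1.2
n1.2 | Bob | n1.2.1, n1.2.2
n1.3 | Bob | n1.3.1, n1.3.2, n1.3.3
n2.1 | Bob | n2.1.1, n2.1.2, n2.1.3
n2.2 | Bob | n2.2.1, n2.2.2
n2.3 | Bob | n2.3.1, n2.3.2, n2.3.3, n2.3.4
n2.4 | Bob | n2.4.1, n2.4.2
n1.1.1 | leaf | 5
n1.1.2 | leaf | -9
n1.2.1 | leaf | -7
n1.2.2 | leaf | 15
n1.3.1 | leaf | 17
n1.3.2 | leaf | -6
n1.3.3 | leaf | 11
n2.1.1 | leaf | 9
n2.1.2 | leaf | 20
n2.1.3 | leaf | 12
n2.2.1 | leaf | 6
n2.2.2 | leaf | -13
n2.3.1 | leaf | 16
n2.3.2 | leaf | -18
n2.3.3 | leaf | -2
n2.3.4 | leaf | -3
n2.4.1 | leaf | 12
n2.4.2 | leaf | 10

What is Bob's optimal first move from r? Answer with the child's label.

n1

n1.1 (Bob): min(5, -9) = -9
n1.2 (Bob): min(-7, 15) = -7
n1.3 (Bob): min(17, -6, 11) = -6
n1 (Mika): max(-9, -7, -6) = -6
n2.1 (Bob): min(9, 20, 12) = 9
n2.2 (Bob): min(6, -13) = -13
n2.3 (Bob): min(16, -18, -2, -3) = -18
n2.4 (Bob): min(12, 10) = 10
n2 (Mika): max(9, -13, -18, 10) = 10
r (Bob): min(-6, 10) = -6
Bob at r wants the lowest of {n1=-6, n2=10}, so chooses n1.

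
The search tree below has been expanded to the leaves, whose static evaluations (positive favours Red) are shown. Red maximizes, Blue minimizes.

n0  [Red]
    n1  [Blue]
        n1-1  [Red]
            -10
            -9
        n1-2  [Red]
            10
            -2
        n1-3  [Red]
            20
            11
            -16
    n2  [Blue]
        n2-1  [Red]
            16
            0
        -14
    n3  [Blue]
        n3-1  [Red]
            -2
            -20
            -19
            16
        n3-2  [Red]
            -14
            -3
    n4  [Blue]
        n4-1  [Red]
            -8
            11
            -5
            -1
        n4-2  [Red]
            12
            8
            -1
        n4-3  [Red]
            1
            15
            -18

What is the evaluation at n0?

n1-1 (Red): max(-10, -9) = -9
n1-2 (Red): max(10, -2) = 10
n1-3 (Red): max(20, 11, -16) = 20
n1 (Blue): min(-9, 10, 20) = -9
n2-1 (Red): max(16, 0) = 16
n2 (Blue): min(16, -14) = -14
n3-1 (Red): max(-2, -20, -19, 16) = 16
n3-2 (Red): max(-14, -3) = -3
n3 (Blue): min(16, -3) = -3
n4-1 (Red): max(-8, 11, -5, -1) = 11
n4-2 (Red): max(12, 8, -1) = 12
n4-3 (Red): max(1, 15, -18) = 15
n4 (Blue): min(11, 12, 15) = 11
n0 (Red): max(-9, -14, -3, 11) = 11

11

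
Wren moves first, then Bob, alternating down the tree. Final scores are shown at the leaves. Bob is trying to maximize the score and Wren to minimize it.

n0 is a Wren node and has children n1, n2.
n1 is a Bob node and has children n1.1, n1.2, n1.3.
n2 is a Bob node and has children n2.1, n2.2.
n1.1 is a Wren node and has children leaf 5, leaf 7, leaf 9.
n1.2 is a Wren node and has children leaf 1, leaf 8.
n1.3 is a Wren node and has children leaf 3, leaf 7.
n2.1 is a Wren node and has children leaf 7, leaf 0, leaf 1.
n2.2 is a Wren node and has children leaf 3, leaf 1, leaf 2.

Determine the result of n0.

n1.1 (Wren): min(5, 7, 9) = 5
n1.2 (Wren): min(1, 8) = 1
n1.3 (Wren): min(3, 7) = 3
n1 (Bob): max(5, 1, 3) = 5
n2.1 (Wren): min(7, 0, 1) = 0
n2.2 (Wren): min(3, 1, 2) = 1
n2 (Bob): max(0, 1) = 1
n0 (Wren): min(5, 1) = 1

1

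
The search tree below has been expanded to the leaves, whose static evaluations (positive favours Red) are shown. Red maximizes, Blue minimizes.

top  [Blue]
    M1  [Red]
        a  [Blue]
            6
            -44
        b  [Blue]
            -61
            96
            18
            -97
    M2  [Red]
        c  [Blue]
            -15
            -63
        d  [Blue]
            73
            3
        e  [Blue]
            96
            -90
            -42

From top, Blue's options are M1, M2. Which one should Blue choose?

a (Blue): min(6, -44) = -44
b (Blue): min(-61, 96, 18, -97) = -97
M1 (Red): max(-44, -97) = -44
c (Blue): min(-15, -63) = -63
d (Blue): min(73, 3) = 3
e (Blue): min(96, -90, -42) = -90
M2 (Red): max(-63, 3, -90) = 3
top (Blue): min(-44, 3) = -44
Blue at top wants the lowest of {M1=-44, M2=3}, so chooses M1.

M1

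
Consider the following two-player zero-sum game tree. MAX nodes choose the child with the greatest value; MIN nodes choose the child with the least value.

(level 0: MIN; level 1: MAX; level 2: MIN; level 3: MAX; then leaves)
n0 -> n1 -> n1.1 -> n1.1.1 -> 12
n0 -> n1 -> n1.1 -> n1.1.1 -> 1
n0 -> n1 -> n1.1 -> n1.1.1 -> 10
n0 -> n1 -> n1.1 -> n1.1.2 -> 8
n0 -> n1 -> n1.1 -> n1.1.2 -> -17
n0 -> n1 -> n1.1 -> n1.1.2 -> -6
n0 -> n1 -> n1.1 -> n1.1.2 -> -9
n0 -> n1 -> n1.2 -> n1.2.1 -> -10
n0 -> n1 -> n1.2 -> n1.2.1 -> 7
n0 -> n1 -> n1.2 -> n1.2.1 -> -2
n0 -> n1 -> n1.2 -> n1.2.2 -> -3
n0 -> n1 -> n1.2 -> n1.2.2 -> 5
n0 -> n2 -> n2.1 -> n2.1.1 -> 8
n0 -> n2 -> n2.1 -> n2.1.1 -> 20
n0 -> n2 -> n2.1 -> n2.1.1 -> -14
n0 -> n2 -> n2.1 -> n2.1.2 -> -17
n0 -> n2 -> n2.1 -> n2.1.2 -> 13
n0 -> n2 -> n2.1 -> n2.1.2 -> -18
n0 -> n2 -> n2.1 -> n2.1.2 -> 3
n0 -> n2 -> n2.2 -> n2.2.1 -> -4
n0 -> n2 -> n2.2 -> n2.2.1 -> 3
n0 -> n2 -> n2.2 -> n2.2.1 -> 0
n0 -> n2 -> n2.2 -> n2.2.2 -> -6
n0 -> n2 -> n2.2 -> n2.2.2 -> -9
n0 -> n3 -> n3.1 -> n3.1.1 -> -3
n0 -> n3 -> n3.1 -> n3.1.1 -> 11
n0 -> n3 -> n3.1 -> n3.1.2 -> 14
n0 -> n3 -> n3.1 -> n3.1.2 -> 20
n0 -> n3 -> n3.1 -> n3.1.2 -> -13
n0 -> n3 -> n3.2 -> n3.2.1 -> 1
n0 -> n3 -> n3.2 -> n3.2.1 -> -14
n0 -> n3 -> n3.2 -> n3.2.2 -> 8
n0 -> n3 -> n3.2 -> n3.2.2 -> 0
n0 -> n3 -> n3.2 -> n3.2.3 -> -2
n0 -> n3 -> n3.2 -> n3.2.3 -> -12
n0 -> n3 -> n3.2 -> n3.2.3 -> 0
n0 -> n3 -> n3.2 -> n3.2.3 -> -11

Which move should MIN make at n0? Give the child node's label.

n1.1.1 (MAX): max(12, 1, 10) = 12
n1.1.2 (MAX): max(8, -17, -6, -9) = 8
n1.1 (MIN): min(12, 8) = 8
n1.2.1 (MAX): max(-10, 7, -2) = 7
n1.2.2 (MAX): max(-3, 5) = 5
n1.2 (MIN): min(7, 5) = 5
n1 (MAX): max(8, 5) = 8
n2.1.1 (MAX): max(8, 20, -14) = 20
n2.1.2 (MAX): max(-17, 13, -18, 3) = 13
n2.1 (MIN): min(20, 13) = 13
n2.2.1 (MAX): max(-4, 3, 0) = 3
n2.2.2 (MAX): max(-6, -9) = -6
n2.2 (MIN): min(3, -6) = -6
n2 (MAX): max(13, -6) = 13
n3.1.1 (MAX): max(-3, 11) = 11
n3.1.2 (MAX): max(14, 20, -13) = 20
n3.1 (MIN): min(11, 20) = 11
n3.2.1 (MAX): max(1, -14) = 1
n3.2.2 (MAX): max(8, 0) = 8
n3.2.3 (MAX): max(-2, -12, 0, -11) = 0
n3.2 (MIN): min(1, 8, 0) = 0
n3 (MAX): max(11, 0) = 11
n0 (MIN): min(8, 13, 11) = 8
MIN at n0 wants the lowest of {n1=8, n2=13, n3=11}, so chooses n1.

n1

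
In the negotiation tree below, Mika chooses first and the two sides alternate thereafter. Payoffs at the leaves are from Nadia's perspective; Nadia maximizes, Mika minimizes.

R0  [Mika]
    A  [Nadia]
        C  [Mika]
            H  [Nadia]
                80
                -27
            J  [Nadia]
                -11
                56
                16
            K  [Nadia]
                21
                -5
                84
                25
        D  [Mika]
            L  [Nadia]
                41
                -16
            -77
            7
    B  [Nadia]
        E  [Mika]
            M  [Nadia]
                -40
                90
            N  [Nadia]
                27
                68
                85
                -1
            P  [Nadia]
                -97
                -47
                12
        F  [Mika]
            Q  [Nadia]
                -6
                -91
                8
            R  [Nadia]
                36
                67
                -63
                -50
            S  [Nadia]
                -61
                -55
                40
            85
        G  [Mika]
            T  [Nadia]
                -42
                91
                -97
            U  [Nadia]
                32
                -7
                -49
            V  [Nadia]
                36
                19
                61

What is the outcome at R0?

32

H (Nadia): max(80, -27) = 80
J (Nadia): max(-11, 56, 16) = 56
K (Nadia): max(21, -5, 84, 25) = 84
C (Mika): min(80, 56, 84) = 56
L (Nadia): max(41, -16) = 41
D (Mika): min(41, -77, 7) = -77
A (Nadia): max(56, -77) = 56
M (Nadia): max(-40, 90) = 90
N (Nadia): max(27, 68, 85, -1) = 85
P (Nadia): max(-97, -47, 12) = 12
E (Mika): min(90, 85, 12) = 12
Q (Nadia): max(-6, -91, 8) = 8
R (Nadia): max(36, 67, -63, -50) = 67
S (Nadia): max(-61, -55, 40) = 40
F (Mika): min(8, 67, 40, 85) = 8
T (Nadia): max(-42, 91, -97) = 91
U (Nadia): max(32, -7, -49) = 32
V (Nadia): max(36, 19, 61) = 61
G (Mika): min(91, 32, 61) = 32
B (Nadia): max(12, 8, 32) = 32
R0 (Mika): min(56, 32) = 32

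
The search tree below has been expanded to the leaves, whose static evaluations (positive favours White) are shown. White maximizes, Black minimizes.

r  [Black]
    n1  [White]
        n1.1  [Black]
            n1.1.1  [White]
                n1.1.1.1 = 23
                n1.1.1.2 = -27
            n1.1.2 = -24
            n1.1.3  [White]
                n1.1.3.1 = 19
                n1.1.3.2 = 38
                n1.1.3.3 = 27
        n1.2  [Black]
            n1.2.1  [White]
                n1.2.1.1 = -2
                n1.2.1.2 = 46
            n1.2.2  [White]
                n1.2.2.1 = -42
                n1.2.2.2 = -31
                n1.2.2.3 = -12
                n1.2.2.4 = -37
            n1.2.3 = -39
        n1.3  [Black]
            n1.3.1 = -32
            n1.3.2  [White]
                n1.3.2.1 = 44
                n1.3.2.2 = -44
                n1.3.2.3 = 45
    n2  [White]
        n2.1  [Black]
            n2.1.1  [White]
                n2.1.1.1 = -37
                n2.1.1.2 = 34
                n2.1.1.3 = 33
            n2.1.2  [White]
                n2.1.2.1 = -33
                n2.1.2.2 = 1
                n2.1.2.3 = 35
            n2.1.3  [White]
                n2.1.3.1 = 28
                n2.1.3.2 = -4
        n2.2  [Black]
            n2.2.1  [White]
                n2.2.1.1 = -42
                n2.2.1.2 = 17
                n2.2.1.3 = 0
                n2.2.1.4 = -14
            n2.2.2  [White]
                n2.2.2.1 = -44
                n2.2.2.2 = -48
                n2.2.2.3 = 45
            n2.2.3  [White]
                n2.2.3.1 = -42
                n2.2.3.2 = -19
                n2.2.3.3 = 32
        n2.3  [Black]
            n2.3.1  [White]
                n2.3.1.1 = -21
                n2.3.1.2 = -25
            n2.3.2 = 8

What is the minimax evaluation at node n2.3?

n2.3.1 (White): max(-21, -25) = -21
n2.3 (Black): min(-21, 8) = -21

-21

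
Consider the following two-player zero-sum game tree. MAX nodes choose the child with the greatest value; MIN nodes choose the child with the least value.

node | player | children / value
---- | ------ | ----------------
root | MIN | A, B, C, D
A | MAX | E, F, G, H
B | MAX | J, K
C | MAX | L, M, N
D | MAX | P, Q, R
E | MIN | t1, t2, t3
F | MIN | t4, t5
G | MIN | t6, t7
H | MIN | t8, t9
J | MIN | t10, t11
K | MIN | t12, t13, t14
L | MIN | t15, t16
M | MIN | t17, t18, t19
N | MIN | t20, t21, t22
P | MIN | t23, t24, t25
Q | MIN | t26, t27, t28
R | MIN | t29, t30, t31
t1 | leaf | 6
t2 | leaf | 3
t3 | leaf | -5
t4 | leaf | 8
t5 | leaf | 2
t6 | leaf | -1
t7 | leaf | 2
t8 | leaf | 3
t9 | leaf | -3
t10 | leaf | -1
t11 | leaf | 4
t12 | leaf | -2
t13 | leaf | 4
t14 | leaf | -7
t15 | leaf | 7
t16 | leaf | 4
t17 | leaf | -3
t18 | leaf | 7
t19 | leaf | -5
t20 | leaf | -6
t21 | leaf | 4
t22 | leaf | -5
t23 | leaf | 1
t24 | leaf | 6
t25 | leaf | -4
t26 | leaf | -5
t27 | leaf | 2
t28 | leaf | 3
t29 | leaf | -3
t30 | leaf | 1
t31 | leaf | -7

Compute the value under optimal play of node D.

P (MIN): min(1, 6, -4) = -4
Q (MIN): min(-5, 2, 3) = -5
R (MIN): min(-3, 1, -7) = -7
D (MAX): max(-4, -5, -7) = -4

-4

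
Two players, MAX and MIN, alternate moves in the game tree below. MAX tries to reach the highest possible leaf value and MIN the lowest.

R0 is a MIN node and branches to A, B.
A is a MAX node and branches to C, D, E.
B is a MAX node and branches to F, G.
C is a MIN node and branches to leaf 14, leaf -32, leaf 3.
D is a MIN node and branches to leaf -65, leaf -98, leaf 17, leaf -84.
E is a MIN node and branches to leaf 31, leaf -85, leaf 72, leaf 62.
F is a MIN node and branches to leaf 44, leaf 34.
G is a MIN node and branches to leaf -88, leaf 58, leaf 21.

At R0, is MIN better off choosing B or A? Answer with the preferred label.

F (MIN): min(44, 34) = 34
G (MIN): min(-88, 58, 21) = -88
B (MAX): max(34, -88) = 34
C (MIN): min(14, -32, 3) = -32
D (MIN): min(-65, -98, 17, -84) = -98
E (MIN): min(31, -85, 72, 62) = -85
A (MAX): max(-32, -98, -85) = -32
MIN prefers the lower value; B=34, A=-32. A is better since -32 < 34.

A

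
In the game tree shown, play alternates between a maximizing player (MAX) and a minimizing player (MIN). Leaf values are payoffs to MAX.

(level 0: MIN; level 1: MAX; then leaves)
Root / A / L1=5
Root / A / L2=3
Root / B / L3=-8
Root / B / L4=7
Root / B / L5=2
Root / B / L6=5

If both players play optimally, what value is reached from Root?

5

A (MAX): max(5, 3) = 5
B (MAX): max(-8, 7, 2, 5) = 7
Root (MIN): min(5, 7) = 5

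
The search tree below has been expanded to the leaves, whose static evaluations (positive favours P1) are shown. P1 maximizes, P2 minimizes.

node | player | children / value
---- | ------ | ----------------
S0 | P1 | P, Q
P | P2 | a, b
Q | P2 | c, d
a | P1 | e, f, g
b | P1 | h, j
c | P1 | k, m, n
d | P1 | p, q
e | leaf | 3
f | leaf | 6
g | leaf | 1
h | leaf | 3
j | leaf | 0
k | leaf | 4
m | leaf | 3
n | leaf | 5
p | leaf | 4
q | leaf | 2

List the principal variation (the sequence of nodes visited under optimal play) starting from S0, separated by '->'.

S0 -> Q -> d -> p

a (P1): max(3, 6, 1) = 6
b (P1): max(3, 0) = 3
P (P2): min(6, 3) = 3
c (P1): max(4, 3, 5) = 5
d (P1): max(4, 2) = 4
Q (P2): min(5, 4) = 4
S0 (P1): max(3, 4) = 4
At S0, P1 picks Q (highest: 4).
At Q, P2 picks d (lowest: 4).
At d, P1 picks p (highest: 4).
Terminal value 4.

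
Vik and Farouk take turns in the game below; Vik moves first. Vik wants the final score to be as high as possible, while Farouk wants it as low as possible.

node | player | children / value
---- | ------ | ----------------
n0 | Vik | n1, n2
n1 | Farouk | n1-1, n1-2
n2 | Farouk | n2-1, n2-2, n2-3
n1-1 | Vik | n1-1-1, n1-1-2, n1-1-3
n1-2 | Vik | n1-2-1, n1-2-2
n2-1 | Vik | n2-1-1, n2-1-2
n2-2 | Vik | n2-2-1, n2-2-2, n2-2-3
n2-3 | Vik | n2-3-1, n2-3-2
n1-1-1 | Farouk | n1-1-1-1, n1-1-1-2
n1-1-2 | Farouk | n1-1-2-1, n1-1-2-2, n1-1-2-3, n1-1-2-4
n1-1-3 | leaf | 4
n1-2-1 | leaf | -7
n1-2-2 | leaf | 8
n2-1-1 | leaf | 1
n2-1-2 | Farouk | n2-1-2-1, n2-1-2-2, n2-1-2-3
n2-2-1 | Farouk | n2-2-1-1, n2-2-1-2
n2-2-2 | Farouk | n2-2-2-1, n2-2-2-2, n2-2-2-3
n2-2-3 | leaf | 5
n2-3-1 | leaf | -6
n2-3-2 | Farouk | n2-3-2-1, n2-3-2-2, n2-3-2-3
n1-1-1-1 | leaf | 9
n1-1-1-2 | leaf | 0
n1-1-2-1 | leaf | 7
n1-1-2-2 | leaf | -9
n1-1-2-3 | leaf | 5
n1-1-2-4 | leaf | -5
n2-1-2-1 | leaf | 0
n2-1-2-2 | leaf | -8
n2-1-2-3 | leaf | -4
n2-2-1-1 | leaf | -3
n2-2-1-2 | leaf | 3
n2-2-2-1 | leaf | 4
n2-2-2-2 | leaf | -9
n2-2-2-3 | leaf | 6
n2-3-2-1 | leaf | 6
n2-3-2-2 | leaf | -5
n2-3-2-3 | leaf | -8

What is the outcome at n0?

4

n1-1-1 (Farouk): min(9, 0) = 0
n1-1-2 (Farouk): min(7, -9, 5, -5) = -9
n1-1 (Vik): max(0, -9, 4) = 4
n1-2 (Vik): max(-7, 8) = 8
n1 (Farouk): min(4, 8) = 4
n2-1-2 (Farouk): min(0, -8, -4) = -8
n2-1 (Vik): max(1, -8) = 1
n2-2-1 (Farouk): min(-3, 3) = -3
n2-2-2 (Farouk): min(4, -9, 6) = -9
n2-2 (Vik): max(-3, -9, 5) = 5
n2-3-2 (Farouk): min(6, -5, -8) = -8
n2-3 (Vik): max(-6, -8) = -6
n2 (Farouk): min(1, 5, -6) = -6
n0 (Vik): max(4, -6) = 4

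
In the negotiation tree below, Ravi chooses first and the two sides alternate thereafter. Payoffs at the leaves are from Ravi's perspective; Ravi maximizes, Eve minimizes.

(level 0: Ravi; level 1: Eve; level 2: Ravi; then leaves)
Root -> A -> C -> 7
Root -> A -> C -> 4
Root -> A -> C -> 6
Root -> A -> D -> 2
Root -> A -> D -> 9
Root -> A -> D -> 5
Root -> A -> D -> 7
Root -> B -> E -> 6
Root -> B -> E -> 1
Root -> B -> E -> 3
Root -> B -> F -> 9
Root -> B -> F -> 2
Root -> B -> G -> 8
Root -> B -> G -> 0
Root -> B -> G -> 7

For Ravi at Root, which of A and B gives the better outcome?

A

C (Ravi): max(7, 4, 6) = 7
D (Ravi): max(2, 9, 5, 7) = 9
A (Eve): min(7, 9) = 7
E (Ravi): max(6, 1, 3) = 6
F (Ravi): max(9, 2) = 9
G (Ravi): max(8, 0, 7) = 8
B (Eve): min(6, 9, 8) = 6
Ravi prefers the higher value; A=7, B=6. A is better since 7 > 6.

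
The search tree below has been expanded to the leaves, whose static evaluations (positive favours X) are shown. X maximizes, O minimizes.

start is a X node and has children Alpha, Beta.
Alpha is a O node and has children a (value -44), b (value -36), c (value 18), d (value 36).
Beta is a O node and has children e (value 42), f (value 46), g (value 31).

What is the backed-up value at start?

Alpha (O): min(-44, -36, 18, 36) = -44
Beta (O): min(42, 46, 31) = 31
start (X): max(-44, 31) = 31

31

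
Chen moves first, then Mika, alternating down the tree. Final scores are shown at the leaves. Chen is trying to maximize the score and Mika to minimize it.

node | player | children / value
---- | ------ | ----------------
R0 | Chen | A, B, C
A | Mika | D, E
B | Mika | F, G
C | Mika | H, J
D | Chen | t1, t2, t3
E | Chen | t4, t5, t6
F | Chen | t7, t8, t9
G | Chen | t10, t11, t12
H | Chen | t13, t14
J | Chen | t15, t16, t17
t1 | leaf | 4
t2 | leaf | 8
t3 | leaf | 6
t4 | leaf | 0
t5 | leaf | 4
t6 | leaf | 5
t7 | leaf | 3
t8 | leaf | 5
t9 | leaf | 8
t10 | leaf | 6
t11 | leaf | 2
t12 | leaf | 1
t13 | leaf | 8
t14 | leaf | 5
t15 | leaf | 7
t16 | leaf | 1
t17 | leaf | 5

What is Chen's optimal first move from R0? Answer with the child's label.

C

D (Chen): max(4, 8, 6) = 8
E (Chen): max(0, 4, 5) = 5
A (Mika): min(8, 5) = 5
F (Chen): max(3, 5, 8) = 8
G (Chen): max(6, 2, 1) = 6
B (Mika): min(8, 6) = 6
H (Chen): max(8, 5) = 8
J (Chen): max(7, 1, 5) = 7
C (Mika): min(8, 7) = 7
R0 (Chen): max(5, 6, 7) = 7
Chen at R0 wants the highest of {A=5, B=6, C=7}, so chooses C.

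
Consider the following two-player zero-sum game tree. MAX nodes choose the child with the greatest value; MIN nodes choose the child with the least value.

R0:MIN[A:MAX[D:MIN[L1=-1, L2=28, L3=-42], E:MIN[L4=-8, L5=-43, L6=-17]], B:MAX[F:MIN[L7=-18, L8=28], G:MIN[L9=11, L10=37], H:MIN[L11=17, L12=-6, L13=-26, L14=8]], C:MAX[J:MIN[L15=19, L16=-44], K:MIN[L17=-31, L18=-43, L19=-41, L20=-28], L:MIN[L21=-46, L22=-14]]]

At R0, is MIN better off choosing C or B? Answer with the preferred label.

C

J (MIN): min(19, -44) = -44
K (MIN): min(-31, -43, -41, -28) = -43
L (MIN): min(-46, -14) = -46
C (MAX): max(-44, -43, -46) = -43
F (MIN): min(-18, 28) = -18
G (MIN): min(11, 37) = 11
H (MIN): min(17, -6, -26, 8) = -26
B (MAX): max(-18, 11, -26) = 11
MIN prefers the lower value; C=-43, B=11. C is better since -43 < 11.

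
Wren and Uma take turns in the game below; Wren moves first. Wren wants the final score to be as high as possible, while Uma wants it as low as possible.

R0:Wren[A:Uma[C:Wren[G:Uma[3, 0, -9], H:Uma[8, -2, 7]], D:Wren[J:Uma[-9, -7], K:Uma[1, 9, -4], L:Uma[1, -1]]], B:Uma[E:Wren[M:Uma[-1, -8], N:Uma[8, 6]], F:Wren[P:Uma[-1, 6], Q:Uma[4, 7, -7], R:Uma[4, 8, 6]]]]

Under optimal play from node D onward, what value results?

-1

J (Uma): min(-9, -7) = -9
K (Uma): min(1, 9, -4) = -4
L (Uma): min(1, -1) = -1
D (Wren): max(-9, -4, -1) = -1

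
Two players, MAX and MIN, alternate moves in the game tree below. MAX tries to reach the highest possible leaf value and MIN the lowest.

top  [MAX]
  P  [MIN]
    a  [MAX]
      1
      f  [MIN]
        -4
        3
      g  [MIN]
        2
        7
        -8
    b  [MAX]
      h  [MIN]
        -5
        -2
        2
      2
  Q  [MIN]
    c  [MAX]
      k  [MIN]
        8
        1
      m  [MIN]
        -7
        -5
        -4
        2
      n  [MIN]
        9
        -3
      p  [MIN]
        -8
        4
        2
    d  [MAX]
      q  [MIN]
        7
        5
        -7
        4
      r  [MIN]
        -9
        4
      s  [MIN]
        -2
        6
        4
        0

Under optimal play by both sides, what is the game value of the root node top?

f (MIN): min(-4, 3) = -4
g (MIN): min(2, 7, -8) = -8
a (MAX): max(1, -4, -8) = 1
h (MIN): min(-5, -2, 2) = -5
b (MAX): max(-5, 2) = 2
P (MIN): min(1, 2) = 1
k (MIN): min(8, 1) = 1
m (MIN): min(-7, -5, -4, 2) = -7
n (MIN): min(9, -3) = -3
p (MIN): min(-8, 4, 2) = -8
c (MAX): max(1, -7, -3, -8) = 1
q (MIN): min(7, 5, -7, 4) = -7
r (MIN): min(-9, 4) = -9
s (MIN): min(-2, 6, 4, 0) = -2
d (MAX): max(-7, -9, -2) = -2
Q (MIN): min(1, -2) = -2
top (MAX): max(1, -2) = 1

1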